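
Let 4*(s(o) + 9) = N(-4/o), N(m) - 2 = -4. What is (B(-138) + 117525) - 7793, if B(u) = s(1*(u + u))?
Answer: 219445/2 ≈ 1.0972e+5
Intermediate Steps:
N(m) = -2 (N(m) = 2 - 4 = -2)
s(o) = -19/2 (s(o) = -9 + (1/4)*(-2) = -9 - 1/2 = -19/2)
B(u) = -19/2
(B(-138) + 117525) - 7793 = (-19/2 + 117525) - 7793 = 235031/2 - 7793 = 219445/2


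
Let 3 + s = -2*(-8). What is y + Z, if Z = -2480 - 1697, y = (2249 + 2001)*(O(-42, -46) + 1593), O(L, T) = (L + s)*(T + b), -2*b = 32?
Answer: 14407573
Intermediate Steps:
s = 13 (s = -3 - 2*(-8) = -3 + 16 = 13)
b = -16 (b = -½*32 = -16)
O(L, T) = (-16 + T)*(13 + L) (O(L, T) = (L + 13)*(T - 16) = (13 + L)*(-16 + T) = (-16 + T)*(13 + L))
y = 14411750 (y = (2249 + 2001)*((-208 - 16*(-42) + 13*(-46) - 42*(-46)) + 1593) = 4250*((-208 + 672 - 598 + 1932) + 1593) = 4250*(1798 + 1593) = 4250*3391 = 14411750)
Z = -4177
y + Z = 14411750 - 4177 = 14407573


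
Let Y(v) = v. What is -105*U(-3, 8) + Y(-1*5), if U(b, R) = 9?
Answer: -950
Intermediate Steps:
-105*U(-3, 8) + Y(-1*5) = -105*9 - 1*5 = -945 - 5 = -950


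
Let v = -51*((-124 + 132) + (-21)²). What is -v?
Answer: 22899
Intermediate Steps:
v = -22899 (v = -51*(8 + 441) = -51*449 = -1*22899 = -22899)
-v = -1*(-22899) = 22899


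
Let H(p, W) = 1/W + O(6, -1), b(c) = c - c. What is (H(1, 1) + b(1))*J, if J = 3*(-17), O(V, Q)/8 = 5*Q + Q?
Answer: 2397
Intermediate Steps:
b(c) = 0
O(V, Q) = 48*Q (O(V, Q) = 8*(5*Q + Q) = 8*(6*Q) = 48*Q)
H(p, W) = -48 + 1/W (H(p, W) = 1/W + 48*(-1) = 1/W - 48 = -48 + 1/W)
J = -51
(H(1, 1) + b(1))*J = ((-48 + 1/1) + 0)*(-51) = ((-48 + 1) + 0)*(-51) = (-47 + 0)*(-51) = -47*(-51) = 2397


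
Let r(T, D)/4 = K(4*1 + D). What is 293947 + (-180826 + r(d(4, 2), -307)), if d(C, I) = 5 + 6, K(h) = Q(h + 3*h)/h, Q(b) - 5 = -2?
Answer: 11425217/101 ≈ 1.1312e+5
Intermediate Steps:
Q(b) = 3 (Q(b) = 5 - 2 = 3)
K(h) = 3/h
d(C, I) = 11
r(T, D) = 12/(4 + D) (r(T, D) = 4*(3/(4*1 + D)) = 4*(3/(4 + D)) = 12/(4 + D))
293947 + (-180826 + r(d(4, 2), -307)) = 293947 + (-180826 + 12/(4 - 307)) = 293947 + (-180826 + 12/(-303)) = 293947 + (-180826 + 12*(-1/303)) = 293947 + (-180826 - 4/101) = 293947 - 18263430/101 = 11425217/101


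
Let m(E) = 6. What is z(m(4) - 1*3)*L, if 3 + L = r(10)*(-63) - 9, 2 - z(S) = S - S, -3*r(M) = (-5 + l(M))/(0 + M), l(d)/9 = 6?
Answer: 909/5 ≈ 181.80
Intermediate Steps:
l(d) = 54 (l(d) = 9*6 = 54)
r(M) = -49/(3*M) (r(M) = -(-5 + 54)/(3*(0 + M)) = -49/(3*M))
z(S) = 2 (z(S) = 2 - (S - S) = 2 - 1*0 = 2 + 0 = 2)
L = 909/10 (L = -3 + (-49/3/10*(-63) - 9) = -3 + (-49/3*⅒*(-63) - 9) = -3 + (-49/30*(-63) - 9) = -3 + (1029/10 - 9) = -3 + 939/10 = 909/10 ≈ 90.900)
z(m(4) - 1*3)*L = 2*(909/10) = 909/5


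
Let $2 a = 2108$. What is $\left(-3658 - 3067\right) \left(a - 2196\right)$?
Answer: $7679950$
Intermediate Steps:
$a = 1054$ ($a = \frac{1}{2} \cdot 2108 = 1054$)
$\left(-3658 - 3067\right) \left(a - 2196\right) = \left(-3658 - 3067\right) \left(1054 - 2196\right) = \left(-6725\right) \left(-1142\right) = 7679950$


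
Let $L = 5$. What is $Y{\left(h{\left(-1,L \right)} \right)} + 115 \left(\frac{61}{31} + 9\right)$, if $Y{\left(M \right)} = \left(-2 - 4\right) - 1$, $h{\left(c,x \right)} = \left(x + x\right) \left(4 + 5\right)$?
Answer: $\frac{38883}{31} \approx 1254.3$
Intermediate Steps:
$h{\left(c,x \right)} = 18 x$ ($h{\left(c,x \right)} = 2 x 9 = 18 x$)
$Y{\left(M \right)} = -7$ ($Y{\left(M \right)} = -6 - 1 = -7$)
$Y{\left(h{\left(-1,L \right)} \right)} + 115 \left(\frac{61}{31} + 9\right) = -7 + 115 \left(\frac{61}{31} + 9\right) = -7 + 115 \cdot \frac{340}{31} = -7 + \frac{39100}{31} = \frac{38883}{31}$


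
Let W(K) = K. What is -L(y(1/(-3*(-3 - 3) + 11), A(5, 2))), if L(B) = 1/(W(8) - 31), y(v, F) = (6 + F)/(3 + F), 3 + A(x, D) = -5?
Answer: 1/23 ≈ 0.043478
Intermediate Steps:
A(x, D) = -8 (A(x, D) = -3 - 5 = -8)
y(v, F) = (6 + F)/(3 + F)
L(B) = -1/23 (L(B) = 1/(8 - 31) = 1/(-23) = -1/23)
-L(y(1/(-3*(-3 - 3) + 11), A(5, 2))) = -1*(-1/23) = 1/23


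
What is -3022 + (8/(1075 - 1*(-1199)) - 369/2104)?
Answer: -7229784593/2392248 ≈ -3022.2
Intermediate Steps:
-3022 + (8/(1075 - 1*(-1199)) - 369/2104) = -3022 + (8/(1075 + 1199) - 369*1/2104) = -3022 + (8/2274 - 369/2104) = -3022 + (8*(1/2274) - 369/2104) = -3022 + (4/1137 - 369/2104) = -3022 - 411137/2392248 = -7229784593/2392248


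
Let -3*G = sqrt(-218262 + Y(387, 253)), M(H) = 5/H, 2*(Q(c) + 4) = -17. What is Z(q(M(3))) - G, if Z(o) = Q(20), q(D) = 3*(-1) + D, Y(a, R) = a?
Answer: -25/2 + 5*I*sqrt(8715)/3 ≈ -12.5 + 155.59*I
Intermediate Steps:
Q(c) = -25/2 (Q(c) = -4 + (1/2)*(-17) = -4 - 17/2 = -25/2)
q(D) = -3 + D
Z(o) = -25/2
G = -5*I*sqrt(8715)/3 (G = -sqrt(-218262 + 387)/3 = -5*I*sqrt(8715)/3 ≈ -155.59*I)
Z(q(M(3))) - G = -25/2 - (-5)*I*sqrt(8715)/3 = -25/2 + 5*I*sqrt(8715)/3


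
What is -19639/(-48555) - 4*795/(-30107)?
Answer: 745676273/1461845385 ≈ 0.51009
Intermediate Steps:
-19639/(-48555) - 4*795/(-30107) = -19639*(-1/48555) - 3180*(-1/30107) = 19639/48555 + 3180/30107 = 745676273/1461845385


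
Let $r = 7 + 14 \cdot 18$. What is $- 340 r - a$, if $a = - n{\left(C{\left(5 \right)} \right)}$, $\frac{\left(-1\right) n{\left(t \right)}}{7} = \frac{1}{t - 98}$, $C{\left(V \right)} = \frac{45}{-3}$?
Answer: $- \frac{9950773}{113} \approx -88060.0$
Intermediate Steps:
$C{\left(V \right)} = -15$ ($C{\left(V \right)} = 45 \left(- \frac{1}{3}\right) = -15$)
$r = 259$ ($r = 7 + 252 = 259$)
$n{\left(t \right)} = - \frac{7}{-98 + t}$ ($n{\left(t \right)} = - \frac{7}{t - 98} = - \frac{7}{-98 + t}$)
$a = - \frac{7}{113}$ ($a = - \frac{-7}{-98 - 15} = - \frac{-7}{-113} = - \frac{\left(-7\right) \left(-1\right)}{113} = \left(-1\right) \frac{7}{113} = - \frac{7}{113} \approx -0.061947$)
$- 340 r - a = \left(-340\right) 259 - - \frac{7}{113} = -88060 + \frac{7}{113} = - \frac{9950773}{113}$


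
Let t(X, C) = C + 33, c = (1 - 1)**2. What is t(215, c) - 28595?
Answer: -28562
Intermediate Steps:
c = 0 (c = 0**2 = 0)
t(X, C) = 33 + C
t(215, c) - 28595 = (33 + 0) - 28595 = 33 - 28595 = -28562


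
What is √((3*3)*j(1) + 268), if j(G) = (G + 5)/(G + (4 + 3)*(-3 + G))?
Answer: 7*√910/13 ≈ 16.243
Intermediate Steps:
j(G) = (5 + G)/(-21 + 8*G) (j(G) = (5 + G)/(G + 7*(-3 + G)) = (5 + G)/(G + (-21 + 7*G)) = (5 + G)/(-21 + 8*G))
√((3*3)*j(1) + 268) = √((3*3)*((5 + 1)/(-21 + 8*1)) + 268) = √(9*(6/(-21 + 8)) + 268) = √(9*(6/(-13)) + 268) = √(9*(-1/13*6) + 268) = √(9*(-6/13) + 268) = √(-54/13 + 268) = √(3430/13) = 7*√910/13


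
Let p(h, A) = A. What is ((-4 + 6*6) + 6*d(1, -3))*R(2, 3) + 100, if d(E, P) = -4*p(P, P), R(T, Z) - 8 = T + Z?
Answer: 1452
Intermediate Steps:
R(T, Z) = 8 + T + Z (R(T, Z) = 8 + (T + Z) = 8 + T + Z)
d(E, P) = -4*P
((-4 + 6*6) + 6*d(1, -3))*R(2, 3) + 100 = ((-4 + 6*6) + 6*(-4*(-3)))*(8 + 2 + 3) + 100 = ((-4 + 36) + 6*12)*13 + 100 = (32 + 72)*13 + 100 = 104*13 + 100 = 1352 + 100 = 1452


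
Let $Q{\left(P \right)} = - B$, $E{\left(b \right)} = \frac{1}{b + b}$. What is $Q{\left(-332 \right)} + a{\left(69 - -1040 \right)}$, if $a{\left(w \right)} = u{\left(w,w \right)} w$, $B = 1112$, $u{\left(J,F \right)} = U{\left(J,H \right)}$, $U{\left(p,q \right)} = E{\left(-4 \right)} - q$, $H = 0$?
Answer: $- \frac{10005}{8} \approx -1250.6$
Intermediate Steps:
$E{\left(b \right)} = \frac{1}{2 b}$
$U{\left(p,q \right)} = - \frac{1}{8} - q$ ($U{\left(p,q \right)} = \frac{1}{2 \left(-4\right)} - q = \frac{1}{2} \left(- \frac{1}{4}\right) - q = - \frac{1}{8} - q$)
$u{\left(J,F \right)} = - \frac{1}{8}$ ($u{\left(J,F \right)} = - \frac{1}{8} - 0 = - \frac{1}{8} + 0 = - \frac{1}{8}$)
$a{\left(w \right)} = - \frac{w}{8}$
$Q{\left(P \right)} = -1112$ ($Q{\left(P \right)} = \left(-1\right) 1112 = -1112$)
$Q{\left(-332 \right)} + a{\left(69 - -1040 \right)} = -1112 - \frac{69 - -1040}{8} = -1112 - \frac{69 + 1040}{8} = -1112 - \frac{1109}{8} = - \frac{10005}{8}$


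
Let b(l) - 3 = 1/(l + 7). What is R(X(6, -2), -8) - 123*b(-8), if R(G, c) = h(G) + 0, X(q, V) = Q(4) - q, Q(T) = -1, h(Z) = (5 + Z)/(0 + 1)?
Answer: -248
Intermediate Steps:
h(Z) = 5 + Z (h(Z) = (5 + Z)/1 = (5 + Z)*1 = 5 + Z)
b(l) = 3 + 1/(7 + l) (b(l) = 3 + 1/(l + 7) = 3 + 1/(7 + l))
X(q, V) = -1 - q
R(G, c) = 5 + G (R(G, c) = (5 + G) + 0 = 5 + G)
R(X(6, -2), -8) - 123*b(-8) = (5 + (-1 - 1*6)) - 123*(22 + 3*(-8))/(7 - 8) = (5 + (-1 - 6)) - 123*(22 - 24)/(-1) = (5 - 7) - (-123)*(-2) = -2 - 123*2 = -2 - 246 = -248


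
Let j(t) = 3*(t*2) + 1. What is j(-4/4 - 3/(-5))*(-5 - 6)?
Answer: 77/5 ≈ 15.400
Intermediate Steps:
j(t) = 1 + 6*t (j(t) = 3*(2*t) + 1 = 6*t + 1 = 1 + 6*t)
j(-4/4 - 3/(-5))*(-5 - 6) = (1 + 6*(-4/4 - 3/(-5)))*(-5 - 6) = (1 + 6*(-4*1/4 - 3*(-1/5)))*(-11) = (1 + 6*(-1 + 3/5))*(-11) = (1 + 6*(-2/5))*(-11) = (1 - 12/5)*(-11) = -7/5*(-11) = 77/5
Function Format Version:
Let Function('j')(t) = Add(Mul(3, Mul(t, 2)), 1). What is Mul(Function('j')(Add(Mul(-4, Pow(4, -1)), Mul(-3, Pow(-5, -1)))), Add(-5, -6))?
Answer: Rational(77, 5) ≈ 15.400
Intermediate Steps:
Function('j')(t) = Add(1, Mul(6, t)) (Function('j')(t) = Add(Mul(3, Mul(2, t)), 1) = Add(Mul(6, t), 1) = Add(1, Mul(6, t)))
Mul(Function('j')(Add(Mul(-4, Pow(4, -1)), Mul(-3, Pow(-5, -1)))), Add(-5, -6)) = Mul(Add(1, Mul(6, Add(Mul(-4, Pow(4, -1)), Mul(-3, Pow(-5, -1))))), Add(-5, -6)) = Mul(Add(1, Mul(6, Add(Mul(-4, Rational(1, 4)), Mul(-3, Rational(-1, 5))))), -11) = Mul(Add(1, Mul(6, Add(-1, Rational(3, 5)))), -11) = Mul(Add(1, Mul(6, Rational(-2, 5))), -11) = Mul(Add(1, Rational(-12, 5)), -11) = Mul(Rational(-7, 5), -11) = Rational(77, 5)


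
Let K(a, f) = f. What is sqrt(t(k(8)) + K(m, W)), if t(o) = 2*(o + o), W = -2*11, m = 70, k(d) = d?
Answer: sqrt(10) ≈ 3.1623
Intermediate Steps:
W = -22
t(o) = 4*o (t(o) = 2*(2*o) = 4*o)
sqrt(t(k(8)) + K(m, W)) = sqrt(4*8 - 22) = sqrt(32 - 22) = sqrt(10)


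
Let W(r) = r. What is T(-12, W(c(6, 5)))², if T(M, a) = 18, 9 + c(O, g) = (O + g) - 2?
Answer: 324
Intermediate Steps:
c(O, g) = -11 + O + g (c(O, g) = -9 + ((O + g) - 2) = -9 + (-2 + O + g) = -11 + O + g)
T(-12, W(c(6, 5)))² = 18² = 324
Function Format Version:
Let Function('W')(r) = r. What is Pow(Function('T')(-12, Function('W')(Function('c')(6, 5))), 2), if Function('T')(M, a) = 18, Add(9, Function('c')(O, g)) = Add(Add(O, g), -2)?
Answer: 324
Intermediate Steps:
Function('c')(O, g) = Add(-11, O, g) (Function('c')(O, g) = Add(-9, Add(Add(O, g), -2)) = Add(-9, Add(-2, O, g)) = Add(-11, O, g))
Pow(Function('T')(-12, Function('W')(Function('c')(6, 5))), 2) = Pow(18, 2) = 324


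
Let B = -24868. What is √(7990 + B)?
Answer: I*√16878 ≈ 129.92*I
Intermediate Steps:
√(7990 + B) = √(7990 - 24868) = √(-16878) = I*√16878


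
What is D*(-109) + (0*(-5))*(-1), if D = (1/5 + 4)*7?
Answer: -16023/5 ≈ -3204.6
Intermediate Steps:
D = 147/5 (D = (1/5 + 4)*7 = (21/5)*7 = 147/5 ≈ 29.400)
D*(-109) + (0*(-5))*(-1) = (147/5)*(-109) + (0*(-5))*(-1) = -16023/5 + 0*(-1) = -16023/5 + 0 = -16023/5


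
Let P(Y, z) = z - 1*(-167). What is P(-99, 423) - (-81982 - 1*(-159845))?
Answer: -77273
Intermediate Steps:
P(Y, z) = 167 + z (P(Y, z) = z + 167 = 167 + z)
P(-99, 423) - (-81982 - 1*(-159845)) = (167 + 423) - (-81982 - 1*(-159845)) = 590 - (-81982 + 159845) = 590 - 1*77863 = 590 - 77863 = -77273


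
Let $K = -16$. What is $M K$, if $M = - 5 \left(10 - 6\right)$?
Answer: $320$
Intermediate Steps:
$M = -20$ ($M = \left(-5\right) 4 = -20$)
$M K = \left(-20\right) \left(-16\right) = 320$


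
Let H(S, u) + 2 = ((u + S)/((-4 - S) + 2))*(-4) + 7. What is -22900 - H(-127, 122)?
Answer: -572629/25 ≈ -22905.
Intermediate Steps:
H(S, u) = 5 - 4*(S + u)/(-2 - S) (H(S, u) = -2 + (((u + S)/((-4 - S) + 2))*(-4) + 7) = -2 + (((S + u)/(-2 - S))*(-4) + 7) = -2 + (-4*(S + u)/(-2 - S) + 7) = -2 + (7 - 4*(S + u)/(-2 - S)) = 5 - 4*(S + u)/(-2 - S))
-22900 - H(-127, 122) = -22900 - (10 + 4*122 + 9*(-127))/(2 - 127) = -22900 - (10 + 488 - 1143)/(-125) = -22900 - (-1)*(-645)/125 = -22900 - 1*129/25 = -22900 - 129/25 = -572629/25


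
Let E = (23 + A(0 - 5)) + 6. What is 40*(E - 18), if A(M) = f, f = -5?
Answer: 240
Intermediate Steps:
A(M) = -5
E = 24 (E = (23 - 5) + 6 = 18 + 6 = 24)
40*(E - 18) = 40*(24 - 18) = 40*6 = 240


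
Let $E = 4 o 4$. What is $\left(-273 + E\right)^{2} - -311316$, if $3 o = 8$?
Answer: $\frac{3279325}{9} \approx 3.6437 \cdot 10^{5}$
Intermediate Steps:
$o = \frac{8}{3}$ ($o = \frac{1}{3} \cdot 8 = \frac{8}{3} \approx 2.6667$)
$E = \frac{128}{3}$ ($E = 4 \cdot \frac{8}{3} \cdot 4 = \frac{32}{3} \cdot 4 = \frac{128}{3} \approx 42.667$)
$\left(-273 + E\right)^{2} - -311316 = \left(-273 + \frac{128}{3}\right)^{2} - -311316 = \left(- \frac{691}{3}\right)^{2} + 311316 = \frac{477481}{9} + 311316 = \frac{3279325}{9}$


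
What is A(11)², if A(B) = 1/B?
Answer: 1/121 ≈ 0.0082645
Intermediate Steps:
A(11)² = (1/11)² = 1/121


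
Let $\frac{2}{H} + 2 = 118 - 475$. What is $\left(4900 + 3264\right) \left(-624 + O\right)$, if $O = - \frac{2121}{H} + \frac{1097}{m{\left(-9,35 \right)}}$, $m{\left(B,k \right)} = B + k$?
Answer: $3103444120$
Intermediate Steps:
$H = - \frac{2}{359}$ ($H = \frac{2}{-2 + \left(118 - 475\right)} = \frac{2}{-2 - 357} = \frac{2}{-359} = 2 \left(- \frac{1}{359}\right) = - \frac{2}{359} \approx -0.005571$)
$O = \frac{4949902}{13}$ ($O = - \frac{2121}{- \frac{2}{359}} + \frac{1097}{-9 + 35} = \left(-2121\right) \left(- \frac{359}{2}\right) + \frac{1097}{26} = \frac{761439}{2} + 1097 \cdot \frac{1}{26} = \frac{761439}{2} + \frac{1097}{26} = \frac{4949902}{13} \approx 3.8076 \cdot 10^{5}$)
$\left(4900 + 3264\right) \left(-624 + O\right) = \left(4900 + 3264\right) \left(-624 + \frac{4949902}{13}\right) = 8164 \cdot \frac{4941790}{13} = 3103444120$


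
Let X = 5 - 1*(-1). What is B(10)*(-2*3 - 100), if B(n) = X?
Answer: -636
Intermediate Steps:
X = 6 (X = 5 + 1 = 6)
B(n) = 6
B(10)*(-2*3 - 100) = 6*(-2*3 - 100) = 6*(-6 - 100) = 6*(-106) = -636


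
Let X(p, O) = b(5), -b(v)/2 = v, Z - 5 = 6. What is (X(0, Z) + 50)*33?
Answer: 1320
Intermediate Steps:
Z = 11 (Z = 5 + 6 = 11)
b(v) = -2*v
X(p, O) = -10 (X(p, O) = -2*5 = -10)
(X(0, Z) + 50)*33 = (-10 + 50)*33 = 40*33 = 1320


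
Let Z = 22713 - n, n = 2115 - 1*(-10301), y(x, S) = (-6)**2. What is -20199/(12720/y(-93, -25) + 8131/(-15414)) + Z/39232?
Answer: -12158784027299/213349461568 ≈ -56.990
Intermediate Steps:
y(x, S) = 36
n = 12416 (n = 2115 + 10301 = 12416)
Z = 10297 (Z = 22713 - 1*12416 = 22713 - 12416 = 10297)
-20199/(12720/y(-93, -25) + 8131/(-15414)) + Z/39232 = -20199/(12720/36 + 8131/(-15414)) + 10297/39232 = -20199/(12720*(1/36) + 8131*(-1/15414)) + 10297*(1/39232) = -20199/(1060/3 - 8131/15414) + 10297/39232 = -20199/5438149/15414 + 10297/39232 = -20199*15414/5438149 + 10297/39232 = -311347386/5438149 + 10297/39232 = -12158784027299/213349461568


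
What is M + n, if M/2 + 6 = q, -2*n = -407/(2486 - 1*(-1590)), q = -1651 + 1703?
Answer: 750391/8152 ≈ 92.050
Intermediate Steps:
q = 52
n = 407/8152 (n = -(-407)/(2*(2486 - 1*(-1590))) = -(-407)/(2*(2486 + 1590)) = -(-407)/(2*4076) = -1/2*(-407/4076) = 407/8152 ≈ 0.049926)
M = 92 (M = -12 + 2*52 = -12 + 104 = 92)
M + n = 92 + 407/8152 = 750391/8152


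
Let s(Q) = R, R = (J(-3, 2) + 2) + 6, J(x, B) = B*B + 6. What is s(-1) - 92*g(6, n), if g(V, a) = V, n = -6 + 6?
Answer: -534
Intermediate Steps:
J(x, B) = 6 + B² (J(x, B) = B² + 6 = 6 + B²)
n = 0
R = 18 (R = ((6 + 2²) + 2) + 6 = ((6 + 4) + 2) + 6 = (10 + 2) + 6 = 12 + 6 = 18)
s(Q) = 18
s(-1) - 92*g(6, n) = 18 - 92*6 = 18 - 552 = -534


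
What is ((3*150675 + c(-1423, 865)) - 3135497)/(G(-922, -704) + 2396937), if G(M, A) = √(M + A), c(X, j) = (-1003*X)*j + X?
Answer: 196852891850282/383020465573 - 246380558*I*√1626/1149061396719 ≈ 513.95 - 0.0086462*I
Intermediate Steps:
c(X, j) = X - 1003*X*j (c(X, j) = -1003*X*j + X = X - 1003*X*j)
G(M, A) = √(A + M)
((3*150675 + c(-1423, 865)) - 3135497)/(G(-922, -704) + 2396937) = ((3*150675 - 1423*(1 - 1003*865)) - 3135497)/(√(-704 - 922) + 2396937) = ((452025 - 1423*(1 - 867595)) - 3135497)/(√(-1626) + 2396937) = ((452025 - 1423*(-867594)) - 3135497)/(I*√1626 + 2396937) = ((452025 + 1234586262) - 3135497)/(2396937 + I*√1626) = (1235038287 - 3135497)/(2396937 + I*√1626) = 1231902790/(2396937 + I*√1626)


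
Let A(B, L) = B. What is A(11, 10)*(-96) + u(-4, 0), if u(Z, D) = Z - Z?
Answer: -1056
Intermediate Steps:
u(Z, D) = 0
A(11, 10)*(-96) + u(-4, 0) = 11*(-96) + 0 = -1056 + 0 = -1056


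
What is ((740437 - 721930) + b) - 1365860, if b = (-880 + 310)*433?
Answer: -1594163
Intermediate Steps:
b = -246810 (b = -570*433 = -246810)
((740437 - 721930) + b) - 1365860 = ((740437 - 721930) - 246810) - 1365860 = (18507 - 246810) - 1365860 = -228303 - 1365860 = -1594163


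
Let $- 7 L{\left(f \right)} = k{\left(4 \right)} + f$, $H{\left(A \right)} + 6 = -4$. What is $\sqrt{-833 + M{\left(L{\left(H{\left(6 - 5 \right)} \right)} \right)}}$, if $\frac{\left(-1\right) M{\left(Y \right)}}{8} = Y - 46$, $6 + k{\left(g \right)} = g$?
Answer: $\frac{i \sqrt{23457}}{7} \approx 21.88 i$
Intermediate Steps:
$H{\left(A \right)} = -10$ ($H{\left(A \right)} = -6 - 4 = -10$)
$k{\left(g \right)} = -6 + g$
$L{\left(f \right)} = \frac{2}{7} - \frac{f}{7}$ ($L{\left(f \right)} = - \frac{\left(-6 + 4\right) + f}{7} = - \frac{-2 + f}{7} = \frac{2}{7} - \frac{f}{7}$)
$M{\left(Y \right)} = 368 - 8 Y$ ($M{\left(Y \right)} = - 8 \left(Y - 46\right) = - 8 \left(-46 + Y\right) = 368 - 8 Y$)
$\sqrt{-833 + M{\left(L{\left(H{\left(6 - 5 \right)} \right)} \right)}} = \sqrt{-833 + \left(368 - 8 \left(\frac{2}{7} - - \frac{10}{7}\right)\right)} = \sqrt{-833 + \left(368 - 8 \left(\frac{2}{7} + \frac{10}{7}\right)\right)} = \sqrt{-833 + \left(368 - \frac{96}{7}\right)} = \sqrt{-833 + \frac{2480}{7}} = \sqrt{- \frac{3351}{7}} = \frac{i \sqrt{23457}}{7}$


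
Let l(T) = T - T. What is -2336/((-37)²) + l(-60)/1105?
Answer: -2336/1369 ≈ -1.7064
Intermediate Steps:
l(T) = 0
-2336/((-37)²) + l(-60)/1105 = -2336/((-37)²) + 0/1105 = -2336/1369 + 0*(1/1105) = -2336*1/1369 + 0 = -2336/1369 + 0 = -2336/1369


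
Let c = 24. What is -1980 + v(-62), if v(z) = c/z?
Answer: -61392/31 ≈ -1980.4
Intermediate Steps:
v(z) = 24/z
-1980 + v(-62) = -1980 + 24/(-62) = -1980 + 24*(-1/62) = -1980 - 12/31 = -61392/31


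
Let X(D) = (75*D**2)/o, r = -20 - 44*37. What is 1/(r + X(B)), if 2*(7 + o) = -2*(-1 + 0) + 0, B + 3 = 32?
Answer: -2/24321 ≈ -8.2233e-5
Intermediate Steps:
B = 29 (B = -3 + 32 = 29)
o = -6 (o = -7 + (-2*(-1 + 0) + 0)/2 = -7 + (-2*(-1) + 0)/2 = -7 + (2 + 0)/2 = -7 + (1/2)*2 = -7 + 1 = -6)
r = -1648 (r = -20 - 1628 = -1648)
X(D) = -25*D**2/2 (X(D) = (75*D**2)/(-6) = (75*D**2)*(-1/6) = -25*D**2/2)
1/(r + X(B)) = 1/(-1648 - 25/2*29**2) = 1/(-1648 - 25/2*841) = 1/(-1648 - 21025/2) = 1/(-24321/2) = -2/24321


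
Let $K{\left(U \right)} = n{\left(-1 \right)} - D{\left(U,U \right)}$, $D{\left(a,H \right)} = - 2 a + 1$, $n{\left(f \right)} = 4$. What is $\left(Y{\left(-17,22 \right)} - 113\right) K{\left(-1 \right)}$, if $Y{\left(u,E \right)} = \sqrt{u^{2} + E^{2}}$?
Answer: $-113 + \sqrt{773} \approx -85.197$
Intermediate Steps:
$D{\left(a,H \right)} = 1 - 2 a$
$Y{\left(u,E \right)} = \sqrt{E^{2} + u^{2}}$
$K{\left(U \right)} = 3 + 2 U$ ($K{\left(U \right)} = 4 - \left(1 - 2 U\right) = 4 + \left(-1 + 2 U\right) = 3 + 2 U$)
$\left(Y{\left(-17,22 \right)} - 113\right) K{\left(-1 \right)} = \left(\sqrt{22^{2} + \left(-17\right)^{2}} - 113\right) \left(3 + 2 \left(-1\right)\right) = \left(\sqrt{484 + 289} - 113\right) \left(3 - 2\right) = \left(\sqrt{773} - 113\right) 1 = \left(-113 + \sqrt{773}\right) 1 = -113 + \sqrt{773}$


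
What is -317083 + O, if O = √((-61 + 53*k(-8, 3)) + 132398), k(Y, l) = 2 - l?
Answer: -317083 + 2*√33071 ≈ -3.1672e+5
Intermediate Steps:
O = 2*√33071 (O = √((-61 + 53*(2 - 1*3)) + 132398) = √((-61 + 53*(2 - 3)) + 132398) = √((-61 + 53*(-1)) + 132398) = √((-61 - 53) + 132398) = √(-114 + 132398) = √132284 = 2*√33071 ≈ 363.71)
-317083 + O = -317083 + 2*√33071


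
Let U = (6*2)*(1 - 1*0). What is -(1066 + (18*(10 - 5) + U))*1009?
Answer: -1178512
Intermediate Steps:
U = 12 (U = 12*(1 + 0) = 12*1 = 12)
-(1066 + (18*(10 - 5) + U))*1009 = -(1066 + (18*(10 - 5) + 12))*1009 = -(1066 + (18*5 + 12))*1009 = -(1066 + (90 + 12))*1009 = -(1066 + 102)*1009 = -1168*1009 = -1*1178512 = -1178512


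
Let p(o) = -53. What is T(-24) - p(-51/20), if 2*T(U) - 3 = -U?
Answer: 133/2 ≈ 66.500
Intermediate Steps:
T(U) = 3/2 - U/2 (T(U) = 3/2 + (-U)/2 = 3/2 - U/2)
T(-24) - p(-51/20) = (3/2 - ½*(-24)) - 1*(-53) = (3/2 + 12) + 53 = 27/2 + 53 = 133/2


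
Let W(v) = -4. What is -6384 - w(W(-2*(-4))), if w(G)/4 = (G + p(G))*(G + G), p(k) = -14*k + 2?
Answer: -4656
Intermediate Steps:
p(k) = 2 - 14*k
w(G) = 8*G*(2 - 13*G) (w(G) = 4*((G + (2 - 14*G))*(G + G)) = 4*((2 - 13*G)*(2*G)) = 4*(2*G*(2 - 13*G)) = 8*G*(2 - 13*G))
-6384 - w(W(-2*(-4))) = -6384 - 8*(-4)*(2 - 13*(-4)) = -6384 - 8*(-4)*(2 + 52) = -6384 - 8*(-4)*54 = -6384 - 1*(-1728) = -6384 + 1728 = -4656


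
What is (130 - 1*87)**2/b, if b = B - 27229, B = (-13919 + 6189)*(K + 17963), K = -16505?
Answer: -1849/11297569 ≈ -0.00016366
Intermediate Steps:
B = -11270340 (B = (-13919 + 6189)*(-16505 + 17963) = -7730*1458 = -11270340)
b = -11297569 (b = -11270340 - 27229 = -11297569)
(130 - 1*87)**2/b = (130 - 1*87)**2/(-11297569) = (130 - 87)**2*(-1/11297569) = 43**2*(-1/11297569) = 1849*(-1/11297569) = -1849/11297569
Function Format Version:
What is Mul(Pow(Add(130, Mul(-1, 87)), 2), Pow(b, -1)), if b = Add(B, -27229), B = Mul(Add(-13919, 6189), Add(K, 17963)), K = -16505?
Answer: Rational(-1849, 11297569) ≈ -0.00016366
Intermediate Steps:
B = -11270340 (B = Mul(Add(-13919, 6189), Add(-16505, 17963)) = Mul(-7730, 1458) = -11270340)
b = -11297569 (b = Add(-11270340, -27229) = -11297569)
Mul(Pow(Add(130, Mul(-1, 87)), 2), Pow(b, -1)) = Mul(Pow(Add(130, Mul(-1, 87)), 2), Pow(-11297569, -1)) = Mul(Pow(Add(130, -87), 2), Rational(-1, 11297569)) = Mul(Pow(43, 2), Rational(-1, 11297569)) = Mul(1849, Rational(-1, 11297569)) = Rational(-1849, 11297569)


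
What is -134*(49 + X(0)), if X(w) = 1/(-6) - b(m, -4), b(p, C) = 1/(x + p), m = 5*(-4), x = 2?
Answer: -58960/9 ≈ -6551.1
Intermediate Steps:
m = -20
b(p, C) = 1/(2 + p)
X(w) = -1/9 (X(w) = 1/(-6) - 1/(2 - 20) = -1/6 - 1/(-18) = -1/6 - 1*(-1/18) = -1/6 + 1/18 = -1/9)
-134*(49 + X(0)) = -134*(49 - 1/9) = -134*440/9 = -58960/9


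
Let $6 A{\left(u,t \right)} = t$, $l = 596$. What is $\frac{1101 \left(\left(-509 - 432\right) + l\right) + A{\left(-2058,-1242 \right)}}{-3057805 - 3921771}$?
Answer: $\frac{95013}{1744894} \approx 0.054452$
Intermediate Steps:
$A{\left(u,t \right)} = \frac{t}{6}$
$\frac{1101 \left(\left(-509 - 432\right) + l\right) + A{\left(-2058,-1242 \right)}}{-3057805 - 3921771} = \frac{1101 \left(\left(-509 - 432\right) + 596\right) + \frac{1}{6} \left(-1242\right)}{-3057805 - 3921771} = \frac{1101 \left(\left(-509 - 432\right) + 596\right) - 207}{-6979576} = \left(1101 \left(-941 + 596\right) - 207\right) \left(- \frac{1}{6979576}\right) = \left(1101 \left(-345\right) - 207\right) \left(- \frac{1}{6979576}\right) = \left(-379845 - 207\right) \left(- \frac{1}{6979576}\right) = \left(-380052\right) \left(- \frac{1}{6979576}\right) = \frac{95013}{1744894}$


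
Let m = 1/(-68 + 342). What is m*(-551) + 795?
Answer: 217279/274 ≈ 792.99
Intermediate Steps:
m = 1/274 ≈ 0.0036496
m*(-551) + 795 = (1/274)*(-551) + 795 = -551/274 + 795 = 217279/274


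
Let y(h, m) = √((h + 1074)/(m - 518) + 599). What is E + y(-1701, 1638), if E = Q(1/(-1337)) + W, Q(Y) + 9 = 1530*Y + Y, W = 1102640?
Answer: 1474216116/1337 + √46917710/280 ≈ 1.1027e+6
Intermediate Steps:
Q(Y) = -9 + 1531*Y (Q(Y) = -9 + (1530*Y + Y) = -9 + 1531*Y)
y(h, m) = √(599 + (1074 + h)/(-518 + m)) (y(h, m) = √((1074 + h)/(-518 + m) + 599) = √(599 + (1074 + h)/(-518 + m)))
E = 1474216116/1337 (E = (-9 + 1531/(-1337)) + 1102640 = (-9 + 1531*(-1/1337)) + 1102640 = (-9 - 1531/1337) + 1102640 = -13564/1337 + 1102640 = 1474216116/1337 ≈ 1.1026e+6)
E + y(-1701, 1638) = 1474216116/1337 + √((-309208 - 1701 + 599*1638)/(-518 + 1638)) = 1474216116/1337 + √((-309208 - 1701 + 981162)/1120) = 1474216116/1337 + √((1/1120)*670253) = 1474216116/1337 + √(670253/1120) = 1474216116/1337 + √46917710/280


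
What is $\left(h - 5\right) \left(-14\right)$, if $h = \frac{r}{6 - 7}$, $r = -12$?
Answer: $-98$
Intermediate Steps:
$h = 12$ ($h = - \frac{12}{6 - 7} = - \frac{12}{-1} = \left(-12\right) \left(-1\right) = 12$)
$\left(h - 5\right) \left(-14\right) = \left(12 - 5\right) \left(-14\right) = 7 \left(-14\right) = -98$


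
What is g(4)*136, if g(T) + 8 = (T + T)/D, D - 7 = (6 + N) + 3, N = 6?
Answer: -11424/11 ≈ -1038.5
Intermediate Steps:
D = 22 (D = 7 + ((6 + 6) + 3) = 7 + (12 + 3) = 7 + 15 = 22)
g(T) = -8 + T/11 (g(T) = -8 + (T + T)/22 = -8 + (2*T)*(1/22) = -8 + T/11)
g(4)*136 = (-8 + (1/11)*4)*136 = (-8 + 4/11)*136 = -84/11*136 = -11424/11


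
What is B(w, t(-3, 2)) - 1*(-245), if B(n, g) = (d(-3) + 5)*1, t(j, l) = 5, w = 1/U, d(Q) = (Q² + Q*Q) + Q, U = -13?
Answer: 265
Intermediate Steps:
d(Q) = Q + 2*Q² (d(Q) = (Q² + Q²) + Q = 2*Q² + Q = Q + 2*Q²)
w = -1/13 (w = 1/(-13) = -1/13 ≈ -0.076923)
B(n, g) = 20 (B(n, g) = (-3*(1 + 2*(-3)) + 5)*1 = (-3*(1 - 6) + 5)*1 = (-3*(-5) + 5)*1 = (15 + 5)*1 = 20*1 = 20)
B(w, t(-3, 2)) - 1*(-245) = 20 - 1*(-245) = 20 + 245 = 265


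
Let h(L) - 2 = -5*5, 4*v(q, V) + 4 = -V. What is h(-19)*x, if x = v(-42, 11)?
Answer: 345/4 ≈ 86.250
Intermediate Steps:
v(q, V) = -1 - V/4 (v(q, V) = -1 + (-V)/4 = -1 - V/4)
x = -15/4 (x = -1 - ¼*11 = -1 - 11/4 = -15/4 ≈ -3.7500)
h(L) = -23 (h(L) = 2 - 5*5 = 2 - 25 = -23)
h(-19)*x = -23*(-15/4) = 345/4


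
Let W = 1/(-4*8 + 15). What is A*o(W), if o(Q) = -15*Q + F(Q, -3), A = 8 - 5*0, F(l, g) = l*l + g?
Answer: -4888/289 ≈ -16.913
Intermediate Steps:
F(l, g) = g + l² (F(l, g) = l² + g = g + l²)
W = -1/17 (W = 1/(-32 + 15) = 1/(-17) = -1/17 ≈ -0.058824)
A = 8 (A = 8 + 0 = 8)
o(Q) = -3 + Q² - 15*Q (o(Q) = -15*Q + (-3 + Q²) = -3 + Q² - 15*Q)
A*o(W) = 8*(-3 + (-1/17)² - 15*(-1/17)) = 8*(-3 + 1/289 + 15/17) = 8*(-611/289) = -4888/289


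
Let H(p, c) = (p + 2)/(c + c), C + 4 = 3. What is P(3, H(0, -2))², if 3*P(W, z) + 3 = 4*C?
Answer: 49/9 ≈ 5.4444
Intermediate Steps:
C = -1 (C = -4 + 3 = -1)
H(p, c) = (2 + p)/(2*c) (H(p, c) = (2 + p)/((2*c)) = (2 + p)*(1/(2*c)) = (2 + p)/(2*c))
P(W, z) = -7/3 (P(W, z) = -1 + (4*(-1))/3 = -1 + (⅓)*(-4) = -1 - 4/3 = -7/3)
P(3, H(0, -2))² = (-7/3)² = 49/9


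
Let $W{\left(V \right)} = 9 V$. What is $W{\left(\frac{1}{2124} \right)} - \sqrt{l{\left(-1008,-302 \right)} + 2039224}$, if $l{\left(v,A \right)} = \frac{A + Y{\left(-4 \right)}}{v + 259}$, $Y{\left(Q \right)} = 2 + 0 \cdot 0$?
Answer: $\frac{1}{236} - \frac{2 \sqrt{286001731981}}{749} \approx -1428.0$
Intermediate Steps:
$Y{\left(Q \right)} = 2$ ($Y{\left(Q \right)} = 2 + 0 = 2$)
$l{\left(v,A \right)} = \frac{2 + A}{259 + v}$ ($l{\left(v,A \right)} = \frac{A + 2}{v + 259} = \frac{2 + A}{259 + v}$)
$W{\left(\frac{1}{2124} \right)} - \sqrt{l{\left(-1008,-302 \right)} + 2039224} = \frac{9}{2124} - \sqrt{\frac{2 - 302}{259 - 1008} + 2039224} = 9 \cdot \frac{1}{2124} - \sqrt{\frac{1}{-749} \left(-300\right) + 2039224} = \frac{1}{236} - \sqrt{\left(- \frac{1}{749}\right) \left(-300\right) + 2039224} = \frac{1}{236} - \sqrt{\frac{300}{749} + 2039224} = \frac{1}{236} - \sqrt{\frac{1527379076}{749}} = \frac{1}{236} - \frac{2 \sqrt{286001731981}}{749}$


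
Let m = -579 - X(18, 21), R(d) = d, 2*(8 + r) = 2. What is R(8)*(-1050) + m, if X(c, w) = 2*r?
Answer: -8965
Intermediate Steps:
r = -7 (r = -8 + (½)*2 = -8 + 1 = -7)
X(c, w) = -14 (X(c, w) = 2*(-7) = -14)
m = -565 (m = -579 - 1*(-14) = -579 + 14 = -565)
R(8)*(-1050) + m = 8*(-1050) - 565 = -8400 - 565 = -8965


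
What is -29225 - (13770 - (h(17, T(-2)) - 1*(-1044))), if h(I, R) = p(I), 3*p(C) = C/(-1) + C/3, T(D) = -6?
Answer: -377593/9 ≈ -41955.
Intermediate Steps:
p(C) = -2*C/9 (p(C) = (C/(-1) + C/3)/3 = (C*(-1) + C*(⅓))/3 = (-C + C/3)/3 = (-2*C/3)/3 = -2*C/9)
h(I, R) = -2*I/9
-29225 - (13770 - (h(17, T(-2)) - 1*(-1044))) = -29225 - (13770 - (-2/9*17 - 1*(-1044))) = -29225 - (13770 - (-34/9 + 1044)) = -29225 - (13770 - 1*9362/9) = -29225 - (13770 - 9362/9) = -29225 - 1*114568/9 = -29225 - 114568/9 = -377593/9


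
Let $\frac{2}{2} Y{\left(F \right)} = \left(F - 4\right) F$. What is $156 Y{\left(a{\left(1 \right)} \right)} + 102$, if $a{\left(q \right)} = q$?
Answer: $-366$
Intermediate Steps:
$Y{\left(F \right)} = F \left(-4 + F\right)$ ($Y{\left(F \right)} = \left(F - 4\right) F = \left(-4 + F\right) F = F \left(-4 + F\right)$)
$156 Y{\left(a{\left(1 \right)} \right)} + 102 = 156 \cdot 1 \left(-4 + 1\right) + 102 = 156 \cdot 1 \left(-3\right) + 102 = 156 \left(-3\right) + 102 = -468 + 102 = -366$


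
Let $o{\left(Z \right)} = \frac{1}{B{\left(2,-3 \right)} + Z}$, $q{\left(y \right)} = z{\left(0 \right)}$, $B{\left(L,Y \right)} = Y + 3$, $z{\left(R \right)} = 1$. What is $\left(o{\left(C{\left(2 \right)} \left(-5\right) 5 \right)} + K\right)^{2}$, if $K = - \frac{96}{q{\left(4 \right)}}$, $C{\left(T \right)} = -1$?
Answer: $\frac{5755201}{625} \approx 9208.3$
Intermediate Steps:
$B{\left(L,Y \right)} = 3 + Y$
$q{\left(y \right)} = 1$
$o{\left(Z \right)} = \frac{1}{Z}$ ($o{\left(Z \right)} = \frac{1}{\left(3 - 3\right) + Z} = \frac{1}{0 + Z} = \frac{1}{Z}$)
$K = -96$ ($K = - \frac{96}{1} = \left(-96\right) 1 = -96$)
$\left(o{\left(C{\left(2 \right)} \left(-5\right) 5 \right)} + K\right)^{2} = \left(\frac{1}{\left(-1\right) \left(-5\right) 5} - 96\right)^{2} = \left(\frac{1}{5 \cdot 5} - 96\right)^{2} = \left(\frac{1}{25} - 96\right)^{2} = \left(- \frac{2399}{25}\right)^{2} = \frac{5755201}{625}$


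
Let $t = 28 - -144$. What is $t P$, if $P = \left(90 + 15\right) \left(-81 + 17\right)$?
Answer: $-1155840$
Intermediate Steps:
$t = 172$ ($t = 28 + 144 = 172$)
$P = -6720$ ($P = 105 \left(-64\right) = -6720$)
$t P = 172 \left(-6720\right) = -1155840$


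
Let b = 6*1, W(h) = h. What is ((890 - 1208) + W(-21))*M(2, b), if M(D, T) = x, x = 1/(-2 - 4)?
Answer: 113/2 ≈ 56.500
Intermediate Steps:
x = -1/6 (x = 1/(-6) = -1/6 ≈ -0.16667)
b = 6
M(D, T) = -1/6
((890 - 1208) + W(-21))*M(2, b) = ((890 - 1208) - 21)*(-1/6) = (-318 - 21)*(-1/6) = -339*(-1/6) = 113/2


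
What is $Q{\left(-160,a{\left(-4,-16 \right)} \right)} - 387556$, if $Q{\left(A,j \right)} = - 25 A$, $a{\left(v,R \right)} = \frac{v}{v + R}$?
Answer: $-383556$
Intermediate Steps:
$a{\left(v,R \right)} = \frac{v}{R + v}$
$Q{\left(-160,a{\left(-4,-16 \right)} \right)} - 387556 = \left(-25\right) \left(-160\right) - 387556 = 4000 - 387556 = -383556$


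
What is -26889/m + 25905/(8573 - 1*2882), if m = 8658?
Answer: 7917799/5474742 ≈ 1.4462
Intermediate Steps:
-26889/m + 25905/(8573 - 1*2882) = -26889/8658 + 25905/(8573 - 1*2882) = -26889*1/8658 + 25905/(8573 - 2882) = -8963/2886 + 25905/5691 = -8963/2886 + 25905*(1/5691) = -8963/2886 + 8635/1897 = 7917799/5474742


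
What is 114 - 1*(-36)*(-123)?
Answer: -4314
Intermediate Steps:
114 - 1*(-36)*(-123) = 114 + 36*(-123) = 114 - 4428 = -4314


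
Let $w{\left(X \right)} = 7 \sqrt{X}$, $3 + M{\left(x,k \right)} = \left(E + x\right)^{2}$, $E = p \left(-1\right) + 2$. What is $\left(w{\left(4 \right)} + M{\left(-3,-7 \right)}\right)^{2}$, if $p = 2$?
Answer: $400$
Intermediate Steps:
$E = 0$ ($E = 2 \left(-1\right) + 2 = -2 + 2 = 0$)
$M{\left(x,k \right)} = -3 + x^{2}$ ($M{\left(x,k \right)} = -3 + \left(0 + x\right)^{2} = -3 + x^{2}$)
$\left(w{\left(4 \right)} + M{\left(-3,-7 \right)}\right)^{2} = \left(7 \sqrt{4} - \left(3 - \left(-3\right)^{2}\right)\right)^{2} = \left(7 \cdot 2 + \left(-3 + 9\right)\right)^{2} = \left(14 + 6\right)^{2} = 20^{2} = 400$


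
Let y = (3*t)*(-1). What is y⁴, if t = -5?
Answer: 50625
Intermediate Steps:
y = 15 (y = (3*(-5))*(-1) = -15*(-1) = 15)
y⁴ = 15⁴ = 50625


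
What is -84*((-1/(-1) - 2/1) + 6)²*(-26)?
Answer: 54600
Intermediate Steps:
-84*((-1/(-1) - 2/1) + 6)²*(-26) = -84*((-1*(-1) - 2*1) + 6)²*(-26) = -84*((1 - 2) + 6)²*(-26) = -84*(-1 + 6)²*(-26) = -84*5²*(-26) = -84*25*(-26) = -2100*(-26) = 54600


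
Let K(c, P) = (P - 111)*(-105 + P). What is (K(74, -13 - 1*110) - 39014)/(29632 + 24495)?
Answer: 14338/54127 ≈ 0.26490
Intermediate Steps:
K(c, P) = (-111 + P)*(-105 + P)
(K(74, -13 - 1*110) - 39014)/(29632 + 24495) = ((11655 + (-13 - 1*110)² - 216*(-13 - 1*110)) - 39014)/(29632 + 24495) = ((11655 + (-13 - 110)² - 216*(-13 - 110)) - 39014)/54127 = ((11655 + (-123)² - 216*(-123)) - 39014)*(1/54127) = ((11655 + 15129 + 26568) - 39014)*(1/54127) = (53352 - 39014)*(1/54127) = 14338*(1/54127) = 14338/54127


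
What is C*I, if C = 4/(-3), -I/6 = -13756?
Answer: -110048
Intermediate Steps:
I = 82536 (I = -6*(-13756) = 82536)
C = -4/3 (C = 4*(-⅓) = -4/3 ≈ -1.3333)
C*I = -4/3*82536 = -110048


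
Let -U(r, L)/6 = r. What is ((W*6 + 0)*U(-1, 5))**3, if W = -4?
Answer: -2985984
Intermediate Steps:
U(r, L) = -6*r
((W*6 + 0)*U(-1, 5))**3 = ((-4*6 + 0)*(-6*(-1)))**3 = ((-24 + 0)*6)**3 = (-24*6)**3 = (-144)**3 = -2985984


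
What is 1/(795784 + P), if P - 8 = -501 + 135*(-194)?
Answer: 1/769101 ≈ 1.3002e-6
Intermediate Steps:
P = -26683 (P = 8 + (-501 + 135*(-194)) = 8 + (-501 - 26190) = 8 - 26691 = -26683)
1/(795784 + P) = 1/(795784 - 26683) = 1/769101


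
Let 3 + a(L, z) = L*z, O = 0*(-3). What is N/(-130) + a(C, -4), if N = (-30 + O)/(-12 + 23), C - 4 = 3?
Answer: -4430/143 ≈ -30.979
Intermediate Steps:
C = 7 (C = 4 + 3 = 7)
O = 0
a(L, z) = -3 + L*z
N = -30/11 (N = (-30 + 0)/(-12 + 23) = -30/11 ≈ -2.7273)
N/(-130) + a(C, -4) = -30/11/(-130) + (-3 + 7*(-4)) = -30/11*(-1/130) + (-3 - 28) = 3/143 - 31 = -4430/143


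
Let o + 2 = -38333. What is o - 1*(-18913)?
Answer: -19422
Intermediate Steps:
o = -38335 (o = -2 - 38333 = -38335)
o - 1*(-18913) = -38335 - 1*(-18913) = -38335 + 18913 = -19422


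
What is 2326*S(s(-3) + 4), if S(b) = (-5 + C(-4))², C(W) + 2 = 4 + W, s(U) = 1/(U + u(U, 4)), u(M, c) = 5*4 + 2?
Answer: 113974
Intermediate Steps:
u(M, c) = 22 (u(M, c) = 20 + 2 = 22)
s(U) = 1/(22 + U) (s(U) = 1/(U + 22) = 1/(22 + U))
C(W) = 2 + W (C(W) = -2 + (4 + W) = 2 + W)
S(b) = 49 (S(b) = (-5 + (2 - 4))² = (-5 - 2)² = (-7)² = 49)
2326*S(s(-3) + 4) = 2326*49 = 113974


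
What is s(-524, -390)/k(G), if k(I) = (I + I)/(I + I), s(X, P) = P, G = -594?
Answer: -390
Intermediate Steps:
k(I) = 1 (k(I) = (2*I)/((2*I)) = (2*I)*(1/(2*I)) = 1)
s(-524, -390)/k(G) = -390/1 = -390*1 = -390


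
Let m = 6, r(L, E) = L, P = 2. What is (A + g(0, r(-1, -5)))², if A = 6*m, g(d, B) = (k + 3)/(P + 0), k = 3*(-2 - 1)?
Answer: 1089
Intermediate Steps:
k = -9 (k = 3*(-3) = -9)
g(d, B) = -3 (g(d, B) = (-9 + 3)/(2 + 0) = -6/2 = -6*½ = -3)
A = 36 (A = 6*6 = 36)
(A + g(0, r(-1, -5)))² = (36 - 3)² = 33² = 1089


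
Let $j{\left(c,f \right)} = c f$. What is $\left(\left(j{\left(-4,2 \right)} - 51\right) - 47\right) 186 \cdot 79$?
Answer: $-1557564$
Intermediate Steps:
$\left(\left(j{\left(-4,2 \right)} - 51\right) - 47\right) 186 \cdot 79 = \left(\left(\left(-4\right) 2 - 51\right) - 47\right) 186 \cdot 79 = \left(\left(-8 - 51\right) - 47\right) 186 \cdot 79 = \left(-59 - 47\right) 186 \cdot 79 = \left(-106\right) 186 \cdot 79 = \left(-19716\right) 79 = -1557564$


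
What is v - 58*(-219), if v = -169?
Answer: 12533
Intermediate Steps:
v - 58*(-219) = -169 - 58*(-219) = -169 + 12702 = 12533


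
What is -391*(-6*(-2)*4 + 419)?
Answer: -182597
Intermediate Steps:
-391*(-6*(-2)*4 + 419) = -391*(12*4 + 419) = -391*(48 + 419) = -391*467 = -182597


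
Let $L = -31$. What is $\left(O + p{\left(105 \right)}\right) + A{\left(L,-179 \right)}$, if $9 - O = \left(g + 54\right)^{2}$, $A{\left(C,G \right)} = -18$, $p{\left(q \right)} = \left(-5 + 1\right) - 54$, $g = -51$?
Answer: $-76$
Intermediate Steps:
$p{\left(q \right)} = -58$ ($p{\left(q \right)} = -4 - 54 = -58$)
$O = 0$ ($O = 9 - \left(-51 + 54\right)^{2} = 9 - 3^{2} = 9 - 9 = 0$)
$\left(O + p{\left(105 \right)}\right) + A{\left(L,-179 \right)} = \left(0 - 58\right) - 18 = -58 - 18 = -76$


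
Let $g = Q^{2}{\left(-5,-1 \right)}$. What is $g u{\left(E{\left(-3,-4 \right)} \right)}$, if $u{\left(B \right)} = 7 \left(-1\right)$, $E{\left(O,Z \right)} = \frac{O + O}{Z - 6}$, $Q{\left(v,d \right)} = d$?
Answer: $-7$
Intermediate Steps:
$E{\left(O,Z \right)} = \frac{2 O}{-6 + Z}$
$u{\left(B \right)} = -7$
$g = 1$ ($g = \left(-1\right)^{2} = 1$)
$g u{\left(E{\left(-3,-4 \right)} \right)} = 1 \left(-7\right) = -7$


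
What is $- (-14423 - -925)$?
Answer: $13498$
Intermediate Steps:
$- (-14423 - -925) = - (-14423 + 925) = \left(-1\right) \left(-13498\right) = 13498$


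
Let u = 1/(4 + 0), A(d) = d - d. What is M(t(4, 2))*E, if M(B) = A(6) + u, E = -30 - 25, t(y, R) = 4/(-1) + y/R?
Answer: -55/4 ≈ -13.750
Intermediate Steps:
t(y, R) = -4 + y/R (t(y, R) = 4*(-1) + y/R = -4 + y/R)
A(d) = 0
E = -55
u = ¼ (u = 1/4 = ¼ ≈ 0.25000)
M(B) = ¼ (M(B) = 0 + ¼ = ¼)
M(t(4, 2))*E = (¼)*(-55) = -55/4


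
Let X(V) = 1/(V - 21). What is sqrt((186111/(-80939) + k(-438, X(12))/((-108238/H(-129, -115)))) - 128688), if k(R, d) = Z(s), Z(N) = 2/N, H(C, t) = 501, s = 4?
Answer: 3*I*sqrt(1097434214852752191222743)/8760675482 ≈ 358.73*I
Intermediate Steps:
X(V) = 1/(-21 + V)
k(R, d) = 1/2 (k(R, d) = 2/4 = 2*(1/4) = 1/2)
sqrt((186111/(-80939) + k(-438, X(12))/((-108238/H(-129, -115)))) - 128688) = sqrt((186111/(-80939) + 1/(2*((-108238/501)))) - 128688) = sqrt((186111*(-1/80939) + 1/(2*((-108238*1/501)))) - 128688) = sqrt((-186111/80939 + 1/(2*(-108238/501))) - 128688) = sqrt((-186111/80939 + (1/2)*(-501/108238)) - 128688) = sqrt((-186111/80939 - 501/216476) - 128688) = sqrt(-40329115275/17521350964 - 128688) = sqrt(-2254827941970507/17521350964) = 3*I*sqrt(1097434214852752191222743)/8760675482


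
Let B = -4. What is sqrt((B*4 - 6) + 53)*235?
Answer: 235*sqrt(31) ≈ 1308.4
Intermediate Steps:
sqrt((B*4 - 6) + 53)*235 = sqrt((-4*4 - 6) + 53)*235 = sqrt((-16 - 6) + 53)*235 = sqrt(-22 + 53)*235 = sqrt(31)*235 = 235*sqrt(31)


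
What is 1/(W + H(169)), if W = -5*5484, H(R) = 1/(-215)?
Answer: -215/5895301 ≈ -3.6470e-5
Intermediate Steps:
H(R) = -1/215
W = -27420
1/(W + H(169)) = 1/(-27420 - 1/215) = 1/(-5895301/215) = -215/5895301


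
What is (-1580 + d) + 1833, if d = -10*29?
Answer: -37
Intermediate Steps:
d = -290
(-1580 + d) + 1833 = (-1580 - 290) + 1833 = -1870 + 1833 = -37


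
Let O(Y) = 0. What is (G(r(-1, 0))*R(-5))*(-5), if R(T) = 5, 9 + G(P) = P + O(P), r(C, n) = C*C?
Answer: 200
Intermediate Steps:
r(C, n) = C²
G(P) = -9 + P (G(P) = -9 + (P + 0) = -9 + P)
(G(r(-1, 0))*R(-5))*(-5) = ((-9 + (-1)²)*5)*(-5) = ((-9 + 1)*5)*(-5) = -8*5*(-5) = -40*(-5) = 200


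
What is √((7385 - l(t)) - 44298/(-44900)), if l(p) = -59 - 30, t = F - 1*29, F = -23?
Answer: √150696477202/4490 ≈ 86.458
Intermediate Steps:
t = -52 (t = -23 - 1*29 = -23 - 29 = -52)
l(p) = -89
√((7385 - l(t)) - 44298/(-44900)) = √((7385 - 1*(-89)) - 44298/(-44900)) = √((7385 + 89) - 44298*(-1/44900)) = √(7474 + 22149/22450) = √(167813449/22450) = √150696477202/4490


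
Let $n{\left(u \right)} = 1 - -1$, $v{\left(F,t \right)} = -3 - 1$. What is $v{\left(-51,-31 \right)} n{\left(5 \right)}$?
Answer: $-8$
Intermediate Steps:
$v{\left(F,t \right)} = -4$ ($v{\left(F,t \right)} = -3 - 1 = -4$)
$n{\left(u \right)} = 2$ ($n{\left(u \right)} = 1 + 1 = 2$)
$v{\left(-51,-31 \right)} n{\left(5 \right)} = \left(-4\right) 2 = -8$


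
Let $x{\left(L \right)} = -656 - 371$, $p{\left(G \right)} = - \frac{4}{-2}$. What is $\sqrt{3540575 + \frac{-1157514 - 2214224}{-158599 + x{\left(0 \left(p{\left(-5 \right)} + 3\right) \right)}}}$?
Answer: $\frac{6 \sqrt{626500121128602}}{79813} \approx 1881.6$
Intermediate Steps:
$p{\left(G \right)} = 2$ ($p{\left(G \right)} = \left(-4\right) \left(- \frac{1}{2}\right) = 2$)
$x{\left(L \right)} = -1027$
$\sqrt{3540575 + \frac{-1157514 - 2214224}{-158599 + x{\left(0 \left(p{\left(-5 \right)} + 3\right) \right)}}} = \sqrt{3540575 + \frac{-1157514 - 2214224}{-158599 - 1027}} = \sqrt{3540575 - \frac{3371738}{-159626}} = \sqrt{3540575 - - \frac{1685869}{79813}} = \sqrt{3540575 + \frac{1685869}{79813}} = \sqrt{\frac{282585598344}{79813}} = \frac{6 \sqrt{626500121128602}}{79813}$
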